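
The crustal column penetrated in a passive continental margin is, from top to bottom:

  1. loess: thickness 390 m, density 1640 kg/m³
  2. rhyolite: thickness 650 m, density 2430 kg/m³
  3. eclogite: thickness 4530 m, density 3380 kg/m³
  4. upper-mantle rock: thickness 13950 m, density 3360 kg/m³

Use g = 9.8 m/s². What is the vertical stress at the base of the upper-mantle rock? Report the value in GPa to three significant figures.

0.631 GPa

loess: 1640 kg/m³ × 9.8 m/s² × 390 m = 6.268×10^6 Pa = 6.268×10^-3 GPa
rhyolite: 2430 kg/m³ × 9.8 m/s² × 650 m = 1.548×10^7 Pa = 0.01548 GPa
eclogite: 3380 kg/m³ × 9.8 m/s² × 4530 m = 1.501×10^8 Pa = 0.1501 GPa
upper-mantle rock: 3360 kg/m³ × 9.8 m/s² × 13950 m = 4.593×10^8 Pa = 0.4593 GPa
Total = 6.268×10^-3 + 0.01548 + 0.1501 + 0.4593 = 0.63114 GPa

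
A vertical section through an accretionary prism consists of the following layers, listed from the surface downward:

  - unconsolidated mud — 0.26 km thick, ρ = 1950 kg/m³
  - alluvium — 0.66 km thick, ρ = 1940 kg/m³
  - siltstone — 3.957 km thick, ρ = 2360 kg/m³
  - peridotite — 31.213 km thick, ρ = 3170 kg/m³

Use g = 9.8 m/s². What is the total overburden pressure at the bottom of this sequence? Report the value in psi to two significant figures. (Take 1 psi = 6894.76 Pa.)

160000 psi

unconsolidated mud: 1950 kg/m³ × 9.8 m/s² × 260 m = 4.969×10^6 Pa = 720.6 psi
alluvium: 1940 kg/m³ × 9.8 m/s² × 660 m = 1.255×10^7 Pa = 1820 psi
siltstone: 2360 kg/m³ × 9.8 m/s² × 3957 m = 9.152×10^7 Pa = 13273 psi
peridotite: 3170 kg/m³ × 9.8 m/s² × 31213 m = 9.697×10^8 Pa = 1.406×10^5 psi
Total = 720.6 + 1820 + 13273 + 1.406×10^5 = 1.5645×10^5 psi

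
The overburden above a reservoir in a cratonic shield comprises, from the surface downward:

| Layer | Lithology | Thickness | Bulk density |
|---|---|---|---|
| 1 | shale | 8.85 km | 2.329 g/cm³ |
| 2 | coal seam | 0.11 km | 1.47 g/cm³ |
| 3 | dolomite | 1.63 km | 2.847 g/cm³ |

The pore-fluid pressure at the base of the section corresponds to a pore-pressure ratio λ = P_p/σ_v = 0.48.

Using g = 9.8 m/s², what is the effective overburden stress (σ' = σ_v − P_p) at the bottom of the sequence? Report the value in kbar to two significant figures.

Overburden (lithostatic) stress σ_v:
shale: 2329 kg/m³ × 9.8 m/s² × 8850 m = 2.020×10^8 Pa = 202.0 MPa
coal seam: 1470 kg/m³ × 9.8 m/s² × 110 m = 1.585×10^6 Pa = 1.585 MPa
dolomite: 2847 kg/m³ × 9.8 m/s² × 1630 m = 4.548×10^7 Pa = 45.48 MPa
Total = 202.0 + 1.585 + 45.48 = 249.06 MPa
Pore pressure P_p = λ·σ_v = 0.48 × 249.1 MPa = 119.5 MPa
Effective stress σ' = σ_v − P_p = 249.1 − 119.5 = 129.51 MPa = 1.2951 kbar

1.3 kbar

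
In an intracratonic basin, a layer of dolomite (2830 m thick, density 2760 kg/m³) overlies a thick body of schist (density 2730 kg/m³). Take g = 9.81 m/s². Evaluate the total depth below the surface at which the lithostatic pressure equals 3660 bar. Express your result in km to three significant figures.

Pressure at base of upper layers: 2760×9.81×2830 = 7.662×10^7 Pa = 766.2 bar
Remaining pressure to be supplied by schist: 3.660×10^8 − 7.662×10^7 = 2.894×10^8 Pa
Additional depth in schist = 2.894×10^8 Pa / (2730 kg/m³ × 9.81 m/s²) = 10805 m
Total depth = 2830 m + 10805 m = 13635 m
= 13.635 km

13.6 km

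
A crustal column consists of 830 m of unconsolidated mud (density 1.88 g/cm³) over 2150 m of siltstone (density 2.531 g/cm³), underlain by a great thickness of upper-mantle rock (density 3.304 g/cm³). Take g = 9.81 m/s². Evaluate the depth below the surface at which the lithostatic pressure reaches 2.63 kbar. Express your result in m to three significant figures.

Pressure at base of upper layers: 1880×9.81×830 + 2531×9.81×2150 = 6.869×10^7 Pa = 0.6869 kbar
Remaining pressure to be supplied by upper-mantle rock: 2.630×10^8 − 6.869×10^7 = 1.943×10^8 Pa
Additional depth in upper-mantle rock = 1.943×10^8 Pa / (3304 kg/m³ × 9.81 m/s²) = 5995.0 m
Total depth = 2980 m + 5995.0 m = 8975.0 m

8970 m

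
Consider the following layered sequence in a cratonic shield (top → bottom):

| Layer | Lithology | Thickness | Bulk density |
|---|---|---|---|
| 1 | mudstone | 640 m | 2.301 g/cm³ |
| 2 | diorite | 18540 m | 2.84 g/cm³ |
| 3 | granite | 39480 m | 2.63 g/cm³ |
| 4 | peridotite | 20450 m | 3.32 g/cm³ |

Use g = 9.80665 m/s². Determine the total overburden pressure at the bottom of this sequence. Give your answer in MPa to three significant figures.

2210 MPa

mudstone: 2301 kg/m³ × 9.80665 m/s² × 640 m = 1.444×10^7 Pa = 14.44 MPa
diorite: 2840 kg/m³ × 9.80665 m/s² × 18540 m = 5.164×10^8 Pa = 516.4 MPa
granite: 2630 kg/m³ × 9.80665 m/s² × 39480 m = 1.018×10^9 Pa = 1018 MPa
peridotite: 3320 kg/m³ × 9.80665 m/s² × 20450 m = 6.658×10^8 Pa = 665.8 MPa
Total = 14.44 + 516.4 + 1018 + 665.8 = 2214.9 MPa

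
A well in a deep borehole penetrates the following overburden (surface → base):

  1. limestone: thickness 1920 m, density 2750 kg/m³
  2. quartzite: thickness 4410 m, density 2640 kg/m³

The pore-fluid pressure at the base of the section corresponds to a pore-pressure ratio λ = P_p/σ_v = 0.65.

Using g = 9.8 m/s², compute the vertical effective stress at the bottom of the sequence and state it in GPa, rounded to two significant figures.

0.058 GPa

Overburden (lithostatic) stress σ_v:
limestone: 2750 kg/m³ × 9.8 m/s² × 1920 m = 5.174×10^7 Pa = 51.74 MPa
quartzite: 2640 kg/m³ × 9.8 m/s² × 4410 m = 1.141×10^8 Pa = 114.1 MPa
Total = 51.74 + 114.1 = 165.84 MPa
Pore pressure P_p = λ·σ_v = 0.65 × 165.8 MPa = 107.8 MPa
Effective stress σ' = σ_v − P_p = 165.8 − 107.8 = 58.044 MPa = 0.058044 GPa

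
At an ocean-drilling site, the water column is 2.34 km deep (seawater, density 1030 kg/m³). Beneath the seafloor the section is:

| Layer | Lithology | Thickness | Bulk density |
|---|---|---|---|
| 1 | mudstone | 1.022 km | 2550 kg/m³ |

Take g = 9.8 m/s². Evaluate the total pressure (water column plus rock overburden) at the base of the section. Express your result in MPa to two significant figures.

49 MPa

seawater: 1030 kg/m³ × 9.8 m/s² × 2340 m = 2.362×10^7 Pa = 23.62 MPa
mudstone: 2550 kg/m³ × 9.8 m/s² × 1022 m = 2.554×10^7 Pa = 25.54 MPa
Total = 23.62 + 25.54 = 49.160 MPa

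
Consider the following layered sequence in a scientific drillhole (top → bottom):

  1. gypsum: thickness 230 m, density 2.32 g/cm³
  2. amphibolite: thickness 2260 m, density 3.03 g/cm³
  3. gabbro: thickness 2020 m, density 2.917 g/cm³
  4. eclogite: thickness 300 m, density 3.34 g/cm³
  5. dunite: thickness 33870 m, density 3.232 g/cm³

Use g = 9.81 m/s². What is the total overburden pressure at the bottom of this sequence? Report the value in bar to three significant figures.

12100 bar

gypsum: 2320 kg/m³ × 9.81 m/s² × 230 m = 5.235×10^6 Pa = 52.35 bar
amphibolite: 3030 kg/m³ × 9.81 m/s² × 2260 m = 6.718×10^7 Pa = 671.8 bar
gabbro: 2917 kg/m³ × 9.81 m/s² × 2020 m = 5.780×10^7 Pa = 578.0 bar
eclogite: 3340 kg/m³ × 9.81 m/s² × 300 m = 9.830×10^6 Pa = 98.30 bar
dunite: 3232 kg/m³ × 9.81 m/s² × 33870 m = 1.074×10^9 Pa = 10739 bar
Total = 52.35 + 671.8 + 578.0 + 98.30 + 10739 = 12139 bar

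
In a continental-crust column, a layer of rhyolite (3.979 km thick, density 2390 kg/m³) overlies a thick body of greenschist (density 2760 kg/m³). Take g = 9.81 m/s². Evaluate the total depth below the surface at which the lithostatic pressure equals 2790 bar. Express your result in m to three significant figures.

Pressure at base of upper layers: 2390×9.81×3979 = 9.329×10^7 Pa = 932.9 bar
Remaining pressure to be supplied by greenschist: 2.790×10^8 − 9.329×10^7 = 1.857×10^8 Pa
Additional depth in greenschist = 1.857×10^8 Pa / (2760 kg/m³ × 9.81 m/s²) = 6858.9 m
Total depth = 3979 m + 6858.9 m = 10838 m

10800 m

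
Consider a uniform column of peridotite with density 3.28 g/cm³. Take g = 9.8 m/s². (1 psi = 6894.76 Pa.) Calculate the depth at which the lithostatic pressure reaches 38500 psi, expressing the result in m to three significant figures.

8260 m

h = P/(ρg) = 38500 psi / (3280 kg/m³ × 9.8 m/s²) = 2.654×10^8 Pa / 32144 Pa/m = 8258.1 m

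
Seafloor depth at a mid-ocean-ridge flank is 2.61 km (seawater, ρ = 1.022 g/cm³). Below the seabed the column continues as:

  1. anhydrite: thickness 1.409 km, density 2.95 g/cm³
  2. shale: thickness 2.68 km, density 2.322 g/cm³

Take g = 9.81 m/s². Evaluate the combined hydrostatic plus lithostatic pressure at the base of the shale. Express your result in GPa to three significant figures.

seawater: 1022 kg/m³ × 9.81 m/s² × 2610 m = 2.617×10^7 Pa = 0.02617 GPa
anhydrite: 2950 kg/m³ × 9.81 m/s² × 1409 m = 4.078×10^7 Pa = 0.04078 GPa
shale: 2322 kg/m³ × 9.81 m/s² × 2680 m = 6.105×10^7 Pa = 0.06105 GPa
Total = 0.02617 + 0.04078 + 0.06105 = 0.12799 GPa

0.128 GPa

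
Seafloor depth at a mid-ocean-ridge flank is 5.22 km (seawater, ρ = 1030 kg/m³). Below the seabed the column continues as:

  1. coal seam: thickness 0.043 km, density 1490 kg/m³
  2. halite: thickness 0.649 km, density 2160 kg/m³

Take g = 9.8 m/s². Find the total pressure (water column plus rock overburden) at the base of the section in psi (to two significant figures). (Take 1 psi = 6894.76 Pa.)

9700 psi

seawater: 1030 kg/m³ × 9.8 m/s² × 5220 m = 5.269×10^7 Pa = 7642 psi
coal seam: 1490 kg/m³ × 9.8 m/s² × 43 m = 6.279×10^5 Pa = 91.07 psi
halite: 2160 kg/m³ × 9.8 m/s² × 649 m = 1.374×10^7 Pa = 1993 psi
Total = 7642 + 91.07 + 1993 = 9725.7 psi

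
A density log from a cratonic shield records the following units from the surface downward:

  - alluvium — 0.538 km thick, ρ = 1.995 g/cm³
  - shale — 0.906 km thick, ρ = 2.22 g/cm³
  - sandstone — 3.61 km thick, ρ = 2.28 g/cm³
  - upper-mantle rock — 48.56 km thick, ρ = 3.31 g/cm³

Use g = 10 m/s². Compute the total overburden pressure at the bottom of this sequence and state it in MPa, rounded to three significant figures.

1720 MPa

alluvium: 1995 kg/m³ × 10 m/s² × 538 m = 1.073×10^7 Pa = 10.73 MPa
shale: 2220 kg/m³ × 10 m/s² × 906 m = 2.011×10^7 Pa = 20.11 MPa
sandstone: 2280 kg/m³ × 10 m/s² × 3610 m = 8.231×10^7 Pa = 82.31 MPa
upper-mantle rock: 3310 kg/m³ × 10 m/s² × 48560 m = 1.607×10^9 Pa = 1607 MPa
Total = 10.73 + 20.11 + 82.31 + 1607 = 1720.5 MPa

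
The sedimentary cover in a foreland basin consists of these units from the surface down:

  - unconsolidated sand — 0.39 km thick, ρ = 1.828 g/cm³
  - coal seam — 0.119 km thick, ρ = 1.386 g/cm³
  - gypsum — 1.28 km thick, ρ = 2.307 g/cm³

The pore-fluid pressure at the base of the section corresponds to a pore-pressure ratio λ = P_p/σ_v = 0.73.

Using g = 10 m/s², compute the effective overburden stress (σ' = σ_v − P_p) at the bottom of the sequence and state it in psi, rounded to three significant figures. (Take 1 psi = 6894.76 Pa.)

Overburden (lithostatic) stress σ_v:
unconsolidated sand: 1828 kg/m³ × 10 m/s² × 390 m = 7.129×10^6 Pa = 7.129 MPa
coal seam: 1386 kg/m³ × 10 m/s² × 119 m = 1.649×10^6 Pa = 1.649 MPa
gypsum: 2307 kg/m³ × 10 m/s² × 1280 m = 2.953×10^7 Pa = 29.53 MPa
Total = 7.129 + 1.649 + 29.53 = 38.308 MPa
Pore pressure P_p = λ·σ_v = 0.73 × 38.31 MPa = 27.96 MPa
Effective stress σ' = σ_v − P_p = 38.31 − 27.96 = 10.343 MPa = 1500.2 psi

1500 psi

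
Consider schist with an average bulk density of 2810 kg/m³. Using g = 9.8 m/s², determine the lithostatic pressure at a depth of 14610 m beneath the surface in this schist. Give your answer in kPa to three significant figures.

schist: 2810 kg/m³ × 9.8 m/s² × 14610 m = 4.023×10^8 Pa = 4.023×10^5 kPa

402000 kPa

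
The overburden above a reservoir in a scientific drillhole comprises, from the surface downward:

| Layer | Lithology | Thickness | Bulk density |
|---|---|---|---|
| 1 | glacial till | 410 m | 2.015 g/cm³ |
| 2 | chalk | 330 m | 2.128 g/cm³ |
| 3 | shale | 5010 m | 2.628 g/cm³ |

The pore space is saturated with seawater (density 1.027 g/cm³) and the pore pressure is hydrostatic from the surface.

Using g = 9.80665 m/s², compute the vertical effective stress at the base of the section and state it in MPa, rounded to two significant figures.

Overburden (lithostatic) stress σ_v:
glacial till: 2015 kg/m³ × 9.80665 m/s² × 410 m = 8.102×10^6 Pa = 8.102 MPa
chalk: 2128 kg/m³ × 9.80665 m/s² × 330 m = 6.887×10^6 Pa = 6.887 MPa
shale: 2628 kg/m³ × 9.80665 m/s² × 5010 m = 1.291×10^8 Pa = 129.1 MPa
Total = 8.102 + 6.887 + 129.1 = 144.11 MPa
Pore pressure P_p = 1027 kg/m³ × 9.80665 m/s² × 5750 m = 5.791×10^7 Pa = 57.91 MPa
Effective stress σ' = σ_v − P_p = 144.1 − 57.91 = 86.195 MPa

86 MPa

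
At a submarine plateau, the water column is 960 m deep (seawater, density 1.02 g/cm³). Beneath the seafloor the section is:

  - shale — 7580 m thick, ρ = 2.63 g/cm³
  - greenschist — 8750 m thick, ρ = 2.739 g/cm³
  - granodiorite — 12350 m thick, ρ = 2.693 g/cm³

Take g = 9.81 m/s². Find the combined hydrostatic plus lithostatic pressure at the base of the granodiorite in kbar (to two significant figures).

seawater: 1020 kg/m³ × 9.81 m/s² × 960 m = 9.606×10^6 Pa = 0.09606 kbar
shale: 2630 kg/m³ × 9.81 m/s² × 7580 m = 1.956×10^8 Pa = 1.956 kbar
greenschist: 2739 kg/m³ × 9.81 m/s² × 8750 m = 2.351×10^8 Pa = 2.351 kbar
granodiorite: 2693 kg/m³ × 9.81 m/s² × 12350 m = 3.263×10^8 Pa = 3.263 kbar
Total = 0.09606 + 1.956 + 2.351 + 3.263 = 7.6655 kbar

7.7 kbar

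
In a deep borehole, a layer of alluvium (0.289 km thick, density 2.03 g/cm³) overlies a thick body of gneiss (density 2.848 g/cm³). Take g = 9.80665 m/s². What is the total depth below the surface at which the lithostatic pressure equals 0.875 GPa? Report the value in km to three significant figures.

Pressure at base of upper layers: 2030×9.80665×289 = 5.753×10^6 Pa = 5.753×10^-3 GPa
Remaining pressure to be supplied by gneiss: 8.750×10^8 − 5.753×10^6 = 8.692×10^8 Pa
Additional depth in gneiss = 8.692×10^8 Pa / (2848 kg/m³ × 9.80665 m/s²) = 31123 m
Total depth = 289 m + 31123 m = 31412 m
= 31.412 km

31.4 km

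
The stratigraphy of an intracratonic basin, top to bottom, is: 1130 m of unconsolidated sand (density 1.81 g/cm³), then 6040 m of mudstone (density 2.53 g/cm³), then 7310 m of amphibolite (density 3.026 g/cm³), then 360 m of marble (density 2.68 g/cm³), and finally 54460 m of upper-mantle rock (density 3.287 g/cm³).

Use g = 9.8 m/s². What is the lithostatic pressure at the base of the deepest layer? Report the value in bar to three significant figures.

21500 bar

unconsolidated sand: 1810 kg/m³ × 9.8 m/s² × 1130 m = 2.004×10^7 Pa = 200.4 bar
mudstone: 2530 kg/m³ × 9.8 m/s² × 6040 m = 1.498×10^8 Pa = 1498 bar
amphibolite: 3026 kg/m³ × 9.8 m/s² × 7310 m = 2.168×10^8 Pa = 2168 bar
marble: 2680 kg/m³ × 9.8 m/s² × 360 m = 9.455×10^6 Pa = 94.55 bar
upper-mantle rock: 3287 kg/m³ × 9.8 m/s² × 54460 m = 1.754×10^9 Pa = 17543 bar
Total = 200.4 + 1498 + 2168 + 94.55 + 17543 = 21503 bar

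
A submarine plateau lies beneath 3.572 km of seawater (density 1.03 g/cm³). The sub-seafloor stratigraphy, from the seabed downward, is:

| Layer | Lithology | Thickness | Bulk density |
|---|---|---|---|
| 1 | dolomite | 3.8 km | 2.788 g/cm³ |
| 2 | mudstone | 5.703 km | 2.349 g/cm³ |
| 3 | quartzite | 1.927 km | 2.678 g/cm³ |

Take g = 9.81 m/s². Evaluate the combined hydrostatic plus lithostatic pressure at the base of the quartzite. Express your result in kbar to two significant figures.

3.2 kbar

seawater: 1030 kg/m³ × 9.81 m/s² × 3572 m = 3.609×10^7 Pa = 0.3609 kbar
dolomite: 2788 kg/m³ × 9.81 m/s² × 3800 m = 1.039×10^8 Pa = 1.039 kbar
mudstone: 2349 kg/m³ × 9.81 m/s² × 5703 m = 1.314×10^8 Pa = 1.314 kbar
quartzite: 2678 kg/m³ × 9.81 m/s² × 1927 m = 5.062×10^7 Pa = 0.5062 kbar
Total = 0.3609 + 1.039 + 1.314 + 0.5062 = 3.2207 kbar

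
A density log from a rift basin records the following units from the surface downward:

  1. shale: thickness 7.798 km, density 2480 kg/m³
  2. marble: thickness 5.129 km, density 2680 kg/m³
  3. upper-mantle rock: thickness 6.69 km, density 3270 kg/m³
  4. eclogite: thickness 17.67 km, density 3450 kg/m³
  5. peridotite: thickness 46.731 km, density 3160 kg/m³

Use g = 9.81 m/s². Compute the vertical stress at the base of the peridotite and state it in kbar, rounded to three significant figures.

25.9 kbar

shale: 2480 kg/m³ × 9.81 m/s² × 7798 m = 1.897×10^8 Pa = 1.897 kbar
marble: 2680 kg/m³ × 9.81 m/s² × 5129 m = 1.348×10^8 Pa = 1.348 kbar
upper-mantle rock: 3270 kg/m³ × 9.81 m/s² × 6690 m = 2.146×10^8 Pa = 2.146 kbar
eclogite: 3450 kg/m³ × 9.81 m/s² × 17670 m = 5.980×10^8 Pa = 5.980 kbar
peridotite: 3160 kg/m³ × 9.81 m/s² × 46731 m = 1.449×10^9 Pa = 14.49 kbar
Total = 1.897 + 1.348 + 2.146 + 5.980 + 14.49 = 25.858 kbar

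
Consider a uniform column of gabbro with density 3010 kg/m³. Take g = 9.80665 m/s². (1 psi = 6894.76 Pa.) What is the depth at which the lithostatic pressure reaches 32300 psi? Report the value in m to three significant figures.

h = P/(ρg) = 32300 psi / (3010 kg/m³ × 9.80665 m/s²) = 2.227×10^8 Pa / 29518 Pa/m = 7544.6 m

7540 m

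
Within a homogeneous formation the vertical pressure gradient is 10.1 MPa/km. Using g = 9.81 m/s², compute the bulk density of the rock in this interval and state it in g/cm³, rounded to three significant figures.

ρ = (dP/dz)/g = 10.1 MPa/km / 9.81 m/s² = 10100 Pa/m / 9.81 m/s² = 1029.6 kg/m³
= 1.030 g/cm³

1.03 g/cm³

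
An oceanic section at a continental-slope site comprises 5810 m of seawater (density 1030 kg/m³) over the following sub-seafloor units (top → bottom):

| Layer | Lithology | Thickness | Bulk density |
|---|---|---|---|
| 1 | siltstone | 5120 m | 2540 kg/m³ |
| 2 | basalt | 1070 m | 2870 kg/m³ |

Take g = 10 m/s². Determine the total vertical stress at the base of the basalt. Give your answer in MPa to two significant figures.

220 MPa

seawater: 1030 kg/m³ × 10 m/s² × 5810 m = 5.984×10^7 Pa = 59.84 MPa
siltstone: 2540 kg/m³ × 10 m/s² × 5120 m = 1.300×10^8 Pa = 130.0 MPa
basalt: 2870 kg/m³ × 10 m/s² × 1070 m = 3.071×10^7 Pa = 30.71 MPa
Total = 59.84 + 130.0 + 30.71 = 220.60 MPa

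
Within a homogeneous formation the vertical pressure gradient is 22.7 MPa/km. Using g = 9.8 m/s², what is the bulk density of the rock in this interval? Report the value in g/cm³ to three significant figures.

2.32 g/cm³

ρ = (dP/dz)/g = 22.7 MPa/km / 9.8 m/s² = 22700 Pa/m / 9.8 m/s² = 2316.3 kg/m³
= 2.316 g/cm³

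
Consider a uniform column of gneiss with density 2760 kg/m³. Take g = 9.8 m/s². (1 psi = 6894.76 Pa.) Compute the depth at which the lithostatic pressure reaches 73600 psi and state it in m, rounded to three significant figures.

18800 m

h = P/(ρg) = 73600 psi / (2760 kg/m³ × 9.8 m/s²) = 5.075×10^8 Pa / 27048 Pa/m = 18761 m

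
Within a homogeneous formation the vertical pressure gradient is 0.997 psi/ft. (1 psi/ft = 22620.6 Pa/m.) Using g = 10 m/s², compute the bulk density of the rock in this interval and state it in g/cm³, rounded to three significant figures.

2.26 g/cm³

ρ = (dP/dz)/g = 0.997 psi/ft / 10 m/s² = 22553 Pa/m / 10 m/s² = 2255.3 kg/m³
= 2.255 g/cm³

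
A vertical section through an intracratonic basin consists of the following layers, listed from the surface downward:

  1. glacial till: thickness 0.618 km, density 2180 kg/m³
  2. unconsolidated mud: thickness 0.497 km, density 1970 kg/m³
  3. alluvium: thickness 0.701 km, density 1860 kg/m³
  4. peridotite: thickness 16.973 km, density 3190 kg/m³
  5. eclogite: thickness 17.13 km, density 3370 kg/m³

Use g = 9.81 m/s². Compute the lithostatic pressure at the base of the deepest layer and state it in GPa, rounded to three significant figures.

1.13 GPa

glacial till: 2180 kg/m³ × 9.81 m/s² × 618 m = 1.322×10^7 Pa = 0.01322 GPa
unconsolidated mud: 1970 kg/m³ × 9.81 m/s² × 497 m = 9.605×10^6 Pa = 9.605×10^-3 GPa
alluvium: 1860 kg/m³ × 9.81 m/s² × 701 m = 1.279×10^7 Pa = 0.01279 GPa
peridotite: 3190 kg/m³ × 9.81 m/s² × 16973 m = 5.312×10^8 Pa = 0.5312 GPa
eclogite: 3370 kg/m³ × 9.81 m/s² × 17130 m = 5.663×10^8 Pa = 0.5663 GPa
Total = 0.01322 + 9.605×10^-3 + 0.01279 + 0.5312 + 0.5663 = 1.1331 GPa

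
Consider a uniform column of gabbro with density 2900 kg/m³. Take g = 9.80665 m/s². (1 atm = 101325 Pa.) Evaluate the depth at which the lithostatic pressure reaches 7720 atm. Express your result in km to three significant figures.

h = P/(ρg) = 7720 atm / (2900 kg/m³ × 9.80665 m/s²) = 7.822×10^8 Pa / 28439 Pa/m = 27505 m
= 27.505 km

27.5 km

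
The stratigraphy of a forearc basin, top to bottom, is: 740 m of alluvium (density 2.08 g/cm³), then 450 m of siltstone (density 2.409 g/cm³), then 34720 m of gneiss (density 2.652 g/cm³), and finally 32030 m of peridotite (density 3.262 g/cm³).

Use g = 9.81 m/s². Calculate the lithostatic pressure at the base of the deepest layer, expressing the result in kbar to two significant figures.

20 kbar

alluvium: 2080 kg/m³ × 9.81 m/s² × 740 m = 1.510×10^7 Pa = 0.1510 kbar
siltstone: 2409 kg/m³ × 9.81 m/s² × 450 m = 1.063×10^7 Pa = 0.1063 kbar
gneiss: 2652 kg/m³ × 9.81 m/s² × 34720 m = 9.033×10^8 Pa = 9.033 kbar
peridotite: 3262 kg/m³ × 9.81 m/s² × 32030 m = 1.025×10^9 Pa = 10.25 kbar
Total = 0.1510 + 0.1063 + 9.033 + 10.25 = 19.540 kbar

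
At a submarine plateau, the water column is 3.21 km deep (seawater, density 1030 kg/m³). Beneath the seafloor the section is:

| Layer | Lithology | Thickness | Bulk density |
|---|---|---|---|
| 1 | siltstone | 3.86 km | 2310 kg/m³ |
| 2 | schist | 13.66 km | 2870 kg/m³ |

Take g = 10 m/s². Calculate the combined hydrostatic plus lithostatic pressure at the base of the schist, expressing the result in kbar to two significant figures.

5.1 kbar

seawater: 1030 kg/m³ × 10 m/s² × 3210 m = 3.306×10^7 Pa = 0.3306 kbar
siltstone: 2310 kg/m³ × 10 m/s² × 3860 m = 8.917×10^7 Pa = 0.8917 kbar
schist: 2870 kg/m³ × 10 m/s² × 13660 m = 3.920×10^8 Pa = 3.920 kbar
Total = 0.3306 + 0.8917 + 3.920 = 5.1427 kbar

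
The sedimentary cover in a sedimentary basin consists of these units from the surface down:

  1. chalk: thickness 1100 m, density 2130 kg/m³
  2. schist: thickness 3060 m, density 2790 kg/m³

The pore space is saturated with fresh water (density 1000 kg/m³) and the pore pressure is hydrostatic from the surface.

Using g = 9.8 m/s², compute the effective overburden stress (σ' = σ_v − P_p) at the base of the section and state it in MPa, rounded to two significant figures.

Overburden (lithostatic) stress σ_v:
chalk: 2130 kg/m³ × 9.8 m/s² × 1100 m = 2.296×10^7 Pa = 22.96 MPa
schist: 2790 kg/m³ × 9.8 m/s² × 3060 m = 8.367×10^7 Pa = 83.67 MPa
Total = 22.96 + 83.67 = 106.63 MPa
Pore pressure P_p = 1000 kg/m³ × 9.8 m/s² × 4160 m = 4.077×10^7 Pa = 40.77 MPa
Effective stress σ' = σ_v − P_p = 106.6 − 40.77 = 65.860 MPa

66 MPa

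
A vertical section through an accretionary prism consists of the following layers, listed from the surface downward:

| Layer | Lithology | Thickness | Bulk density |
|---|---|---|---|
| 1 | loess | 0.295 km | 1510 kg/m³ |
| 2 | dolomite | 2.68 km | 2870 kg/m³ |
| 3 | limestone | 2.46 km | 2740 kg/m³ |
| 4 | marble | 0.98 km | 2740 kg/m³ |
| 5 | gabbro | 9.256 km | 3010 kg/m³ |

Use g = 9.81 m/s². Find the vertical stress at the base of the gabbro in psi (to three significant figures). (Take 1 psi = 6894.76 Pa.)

64600 psi

loess: 1510 kg/m³ × 9.81 m/s² × 295 m = 4.370×10^6 Pa = 633.8 psi
dolomite: 2870 kg/m³ × 9.81 m/s² × 2680 m = 7.545×10^7 Pa = 10944 psi
limestone: 2740 kg/m³ × 9.81 m/s² × 2460 m = 6.612×10^7 Pa = 9590 psi
marble: 2740 kg/m³ × 9.81 m/s² × 980 m = 2.634×10^7 Pa = 3821 psi
gabbro: 3010 kg/m³ × 9.81 m/s² × 9256 m = 2.733×10^8 Pa = 39641 psi
Total = 633.8 + 10944 + 9590 + 3821 + 39641 = 64629 psi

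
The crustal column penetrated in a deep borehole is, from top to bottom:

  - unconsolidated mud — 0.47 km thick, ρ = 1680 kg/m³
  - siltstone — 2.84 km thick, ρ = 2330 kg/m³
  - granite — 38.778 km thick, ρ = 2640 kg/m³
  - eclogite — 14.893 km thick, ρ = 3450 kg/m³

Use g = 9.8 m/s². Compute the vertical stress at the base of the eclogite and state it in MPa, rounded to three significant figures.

unconsolidated mud: 1680 kg/m³ × 9.8 m/s² × 470 m = 7.738×10^6 Pa = 7.738 MPa
siltstone: 2330 kg/m³ × 9.8 m/s² × 2840 m = 6.485×10^7 Pa = 64.85 MPa
granite: 2640 kg/m³ × 9.8 m/s² × 38778 m = 1.003×10^9 Pa = 1003 MPa
eclogite: 3450 kg/m³ × 9.8 m/s² × 14893 m = 5.035×10^8 Pa = 503.5 MPa
Total = 7.738 + 64.85 + 1003 + 503.5 = 1579.4 MPa

1580 MPa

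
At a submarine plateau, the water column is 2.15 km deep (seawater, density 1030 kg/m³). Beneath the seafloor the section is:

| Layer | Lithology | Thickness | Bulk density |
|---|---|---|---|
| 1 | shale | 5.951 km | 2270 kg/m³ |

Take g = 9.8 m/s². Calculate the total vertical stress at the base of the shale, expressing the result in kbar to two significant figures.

seawater: 1030 kg/m³ × 9.8 m/s² × 2150 m = 2.170×10^7 Pa = 0.2170 kbar
shale: 2270 kg/m³ × 9.8 m/s² × 5951 m = 1.324×10^8 Pa = 1.324 kbar
Total = 0.2170 + 1.324 = 1.5409 kbar

1.5 kbar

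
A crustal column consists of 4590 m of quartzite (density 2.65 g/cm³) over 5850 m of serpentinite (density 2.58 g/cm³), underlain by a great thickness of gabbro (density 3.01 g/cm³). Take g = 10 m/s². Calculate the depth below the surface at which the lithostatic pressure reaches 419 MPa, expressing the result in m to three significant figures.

15300 m

Pressure at base of upper layers: 2650×10×4590 + 2580×10×5850 = 2.726×10^8 Pa = 272.6 MPa
Remaining pressure to be supplied by gabbro: 4.190×10^8 − 2.726×10^8 = 1.464×10^8 Pa
Additional depth in gabbro = 1.464×10^8 Pa / (3010 kg/m³ × 10 m/s²) = 4865.0 m
Total depth = 10440 m + 4865.0 m = 15305 m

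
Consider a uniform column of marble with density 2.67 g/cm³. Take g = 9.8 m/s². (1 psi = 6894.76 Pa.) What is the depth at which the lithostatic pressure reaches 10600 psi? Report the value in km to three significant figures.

h = P/(ρg) = 10600 psi / (2670 kg/m³ × 9.8 m/s²) = 7.308×10^7 Pa / 26166 Pa/m = 2793.1 m
= 2.7931 km

2.79 km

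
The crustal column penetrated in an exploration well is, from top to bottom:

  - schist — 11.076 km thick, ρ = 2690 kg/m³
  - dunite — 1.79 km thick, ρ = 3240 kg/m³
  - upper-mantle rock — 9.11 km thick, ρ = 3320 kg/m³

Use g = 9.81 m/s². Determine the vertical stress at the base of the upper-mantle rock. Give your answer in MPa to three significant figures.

schist: 2690 kg/m³ × 9.81 m/s² × 11076 m = 2.923×10^8 Pa = 292.3 MPa
dunite: 3240 kg/m³ × 9.81 m/s² × 1790 m = 5.689×10^7 Pa = 56.89 MPa
upper-mantle rock: 3320 kg/m³ × 9.81 m/s² × 9110 m = 2.967×10^8 Pa = 296.7 MPa
Total = 292.3 + 56.89 + 296.7 = 645.88 MPa

646 MPa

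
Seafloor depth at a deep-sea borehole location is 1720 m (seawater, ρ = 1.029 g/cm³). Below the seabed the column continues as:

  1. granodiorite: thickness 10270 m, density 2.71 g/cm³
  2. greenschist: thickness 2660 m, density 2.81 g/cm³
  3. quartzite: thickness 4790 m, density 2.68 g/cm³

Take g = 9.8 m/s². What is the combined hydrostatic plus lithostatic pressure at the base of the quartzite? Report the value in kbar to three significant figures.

4.89 kbar

seawater: 1029 kg/m³ × 9.8 m/s² × 1720 m = 1.734×10^7 Pa = 0.1734 kbar
granodiorite: 2710 kg/m³ × 9.8 m/s² × 10270 m = 2.728×10^8 Pa = 2.728 kbar
greenschist: 2810 kg/m³ × 9.8 m/s² × 2660 m = 7.325×10^7 Pa = 0.7325 kbar
quartzite: 2680 kg/m³ × 9.8 m/s² × 4790 m = 1.258×10^8 Pa = 1.258 kbar
Total = 0.1734 + 2.728 + 0.7325 + 1.258 = 4.8915 kbar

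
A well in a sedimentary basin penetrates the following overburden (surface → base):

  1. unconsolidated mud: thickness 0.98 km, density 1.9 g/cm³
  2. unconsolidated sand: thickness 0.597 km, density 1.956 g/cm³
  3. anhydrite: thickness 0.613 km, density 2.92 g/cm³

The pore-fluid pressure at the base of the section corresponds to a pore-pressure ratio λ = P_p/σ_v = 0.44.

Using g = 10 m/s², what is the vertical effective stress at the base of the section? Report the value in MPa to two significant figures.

Overburden (lithostatic) stress σ_v:
unconsolidated mud: 1900 kg/m³ × 10 m/s² × 980 m = 1.862×10^7 Pa = 18.62 MPa
unconsolidated sand: 1956 kg/m³ × 10 m/s² × 597 m = 1.168×10^7 Pa = 11.68 MPa
anhydrite: 2920 kg/m³ × 10 m/s² × 613 m = 1.790×10^7 Pa = 17.90 MPa
Total = 18.62 + 11.68 + 17.90 = 48.197 MPa
Pore pressure P_p = λ·σ_v = 0.44 × 48.20 MPa = 21.21 MPa
Effective stress σ' = σ_v − P_p = 48.20 − 21.21 = 26.990 MPa

27 MPa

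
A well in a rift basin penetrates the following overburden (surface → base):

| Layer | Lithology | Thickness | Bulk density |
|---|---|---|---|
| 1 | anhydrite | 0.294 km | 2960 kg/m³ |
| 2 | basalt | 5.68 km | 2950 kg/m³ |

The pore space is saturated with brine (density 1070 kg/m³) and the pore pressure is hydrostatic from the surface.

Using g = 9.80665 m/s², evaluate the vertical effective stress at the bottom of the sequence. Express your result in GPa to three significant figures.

Overburden (lithostatic) stress σ_v:
anhydrite: 2960 kg/m³ × 9.80665 m/s² × 294 m = 8.534×10^6 Pa = 8.534 MPa
basalt: 2950 kg/m³ × 9.80665 m/s² × 5680 m = 1.643×10^8 Pa = 164.3 MPa
Total = 8.534 + 164.3 = 172.85 MPa
Pore pressure P_p = 1070 kg/m³ × 9.80665 m/s² × 5974 m = 6.269×10^7 Pa = 62.69 MPa
Effective stress σ' = σ_v − P_p = 172.9 − 62.69 = 110.17 MPa = 0.11017 GPa

0.110 GPa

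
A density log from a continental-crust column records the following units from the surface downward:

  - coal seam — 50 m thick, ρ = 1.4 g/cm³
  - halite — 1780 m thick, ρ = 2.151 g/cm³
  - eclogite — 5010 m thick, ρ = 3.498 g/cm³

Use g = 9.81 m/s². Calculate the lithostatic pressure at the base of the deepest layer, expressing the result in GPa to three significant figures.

coal seam: 1400 kg/m³ × 9.81 m/s² × 50 m = 6.867×10^5 Pa = 6.867×10^-4 GPa
halite: 2151 kg/m³ × 9.81 m/s² × 1780 m = 3.756×10^7 Pa = 0.03756 GPa
eclogite: 3498 kg/m³ × 9.81 m/s² × 5010 m = 1.719×10^8 Pa = 0.1719 GPa
Total = 6.867×10^-4 + 0.03756 + 0.1719 = 0.21017 GPa

0.210 GPa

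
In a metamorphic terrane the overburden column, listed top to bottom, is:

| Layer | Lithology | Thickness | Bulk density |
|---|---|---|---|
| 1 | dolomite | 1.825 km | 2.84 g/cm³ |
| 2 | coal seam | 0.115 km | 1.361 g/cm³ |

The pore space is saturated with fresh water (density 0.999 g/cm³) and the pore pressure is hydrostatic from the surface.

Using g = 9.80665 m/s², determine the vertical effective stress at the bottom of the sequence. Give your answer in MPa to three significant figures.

33.4 MPa

Overburden (lithostatic) stress σ_v:
dolomite: 2840 kg/m³ × 9.80665 m/s² × 1825 m = 5.083×10^7 Pa = 50.83 MPa
coal seam: 1361 kg/m³ × 9.80665 m/s² × 115 m = 1.535×10^6 Pa = 1.535 MPa
Total = 50.83 + 1.535 = 52.363 MPa
Pore pressure P_p = 999 kg/m³ × 9.80665 m/s² × 1940 m = 1.901×10^7 Pa = 19.01 MPa
Effective stress σ' = σ_v − P_p = 52.36 − 19.01 = 33.357 MPa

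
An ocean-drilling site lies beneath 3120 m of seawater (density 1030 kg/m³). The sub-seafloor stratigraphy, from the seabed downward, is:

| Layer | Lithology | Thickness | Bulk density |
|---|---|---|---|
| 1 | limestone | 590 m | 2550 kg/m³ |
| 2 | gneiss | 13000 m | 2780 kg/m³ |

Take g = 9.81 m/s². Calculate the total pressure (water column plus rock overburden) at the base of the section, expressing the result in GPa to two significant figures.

seawater: 1030 kg/m³ × 9.81 m/s² × 3120 m = 3.153×10^7 Pa = 0.03153 GPa
limestone: 2550 kg/m³ × 9.81 m/s² × 590 m = 1.476×10^7 Pa = 0.01476 GPa
gneiss: 2780 kg/m³ × 9.81 m/s² × 13000 m = 3.545×10^8 Pa = 0.3545 GPa
Total = 0.03153 + 0.01476 + 0.3545 = 0.40082 GPa

0.40 GPa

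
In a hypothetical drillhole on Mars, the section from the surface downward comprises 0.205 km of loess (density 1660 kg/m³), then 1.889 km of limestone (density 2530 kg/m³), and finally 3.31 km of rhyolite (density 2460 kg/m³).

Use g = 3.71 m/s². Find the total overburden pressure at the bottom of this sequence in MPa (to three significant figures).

loess: 1660 kg/m³ × 3.71 m/s² × 205 m = 1.263×10^6 Pa = 1.263 MPa
limestone: 2530 kg/m³ × 3.71 m/s² × 1889 m = 1.773×10^7 Pa = 17.73 MPa
rhyolite: 2460 kg/m³ × 3.71 m/s² × 3310 m = 3.021×10^7 Pa = 30.21 MPa
Total = 1.263 + 17.73 + 30.21 = 49.202 MPa

49.2 MPa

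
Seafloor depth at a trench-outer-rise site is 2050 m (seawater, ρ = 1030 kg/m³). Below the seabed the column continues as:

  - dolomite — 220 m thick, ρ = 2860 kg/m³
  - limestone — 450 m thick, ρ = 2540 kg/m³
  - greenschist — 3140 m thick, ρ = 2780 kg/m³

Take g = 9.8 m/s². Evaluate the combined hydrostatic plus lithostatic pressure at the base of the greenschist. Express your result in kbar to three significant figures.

1.24 kbar

seawater: 1030 kg/m³ × 9.8 m/s² × 2050 m = 2.069×10^7 Pa = 0.2069 kbar
dolomite: 2860 kg/m³ × 9.8 m/s² × 220 m = 6.166×10^6 Pa = 0.06166 kbar
limestone: 2540 kg/m³ × 9.8 m/s² × 450 m = 1.120×10^7 Pa = 0.1120 kbar
greenschist: 2780 kg/m³ × 9.8 m/s² × 3140 m = 8.555×10^7 Pa = 0.8555 kbar
Total = 0.2069 + 0.06166 + 0.1120 + 0.8555 = 1.2361 kbar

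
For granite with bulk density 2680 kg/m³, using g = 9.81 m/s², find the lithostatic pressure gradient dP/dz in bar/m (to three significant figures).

dP/dz = ρg = 2680 kg/m³ × 9.81 m/s² = 26291 Pa/m
= 26291 Pa/m × (1 bar/m / 1.0000×10^5 Pa/m) = 0.26291 bar/m

0.263 bar/m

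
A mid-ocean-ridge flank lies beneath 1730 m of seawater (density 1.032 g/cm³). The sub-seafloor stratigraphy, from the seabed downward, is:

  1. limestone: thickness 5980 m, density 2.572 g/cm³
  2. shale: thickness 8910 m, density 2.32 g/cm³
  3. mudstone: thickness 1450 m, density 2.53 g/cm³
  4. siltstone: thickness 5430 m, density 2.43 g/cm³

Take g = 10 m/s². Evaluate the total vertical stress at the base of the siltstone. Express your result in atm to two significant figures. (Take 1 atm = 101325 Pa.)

seawater: 1032 kg/m³ × 10 m/s² × 1730 m = 1.785×10^7 Pa = 176.2 atm
limestone: 2572 kg/m³ × 10 m/s² × 5980 m = 1.538×10^8 Pa = 1518 atm
shale: 2320 kg/m³ × 10 m/s² × 8910 m = 2.067×10^8 Pa = 2040 atm
mudstone: 2530 kg/m³ × 10 m/s² × 1450 m = 3.668×10^7 Pa = 362.1 atm
siltstone: 2430 kg/m³ × 10 m/s² × 5430 m = 1.319×10^8 Pa = 1302 atm
Total = 176.2 + 1518 + 2040 + 362.1 + 1302 = 5398.5 atm

5400 atm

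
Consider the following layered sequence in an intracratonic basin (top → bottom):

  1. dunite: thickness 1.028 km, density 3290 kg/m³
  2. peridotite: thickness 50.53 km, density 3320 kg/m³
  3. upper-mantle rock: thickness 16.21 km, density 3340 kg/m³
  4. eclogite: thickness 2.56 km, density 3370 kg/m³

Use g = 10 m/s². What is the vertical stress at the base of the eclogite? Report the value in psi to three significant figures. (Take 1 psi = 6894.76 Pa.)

339000 psi

dunite: 3290 kg/m³ × 10 m/s² × 1028 m = 3.382×10^7 Pa = 4905 psi
peridotite: 3320 kg/m³ × 10 m/s² × 50530 m = 1.678×10^9 Pa = 2.433×10^5 psi
upper-mantle rock: 3340 kg/m³ × 10 m/s² × 16210 m = 5.414×10^8 Pa = 78525 psi
eclogite: 3370 kg/m³ × 10 m/s² × 2560 m = 8.627×10^7 Pa = 12513 psi
Total = 4905 + 2.433×10^5 + 78525 + 12513 = 3.3926×10^5 psi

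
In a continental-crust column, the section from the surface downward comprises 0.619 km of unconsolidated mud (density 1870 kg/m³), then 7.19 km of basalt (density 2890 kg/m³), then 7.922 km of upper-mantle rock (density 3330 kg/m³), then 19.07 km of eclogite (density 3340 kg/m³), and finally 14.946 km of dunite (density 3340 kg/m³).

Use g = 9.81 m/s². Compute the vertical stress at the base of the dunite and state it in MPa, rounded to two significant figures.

1600 MPa

unconsolidated mud: 1870 kg/m³ × 9.81 m/s² × 619 m = 1.136×10^7 Pa = 11.36 MPa
basalt: 2890 kg/m³ × 9.81 m/s² × 7190 m = 2.038×10^8 Pa = 203.8 MPa
upper-mantle rock: 3330 kg/m³ × 9.81 m/s² × 7922 m = 2.588×10^8 Pa = 258.8 MPa
eclogite: 3340 kg/m³ × 9.81 m/s² × 19070 m = 6.248×10^8 Pa = 624.8 MPa
dunite: 3340 kg/m³ × 9.81 m/s² × 14946 m = 4.897×10^8 Pa = 489.7 MPa
Total = 11.36 + 203.8 + 258.8 + 624.8 + 489.7 = 1588.5 MPa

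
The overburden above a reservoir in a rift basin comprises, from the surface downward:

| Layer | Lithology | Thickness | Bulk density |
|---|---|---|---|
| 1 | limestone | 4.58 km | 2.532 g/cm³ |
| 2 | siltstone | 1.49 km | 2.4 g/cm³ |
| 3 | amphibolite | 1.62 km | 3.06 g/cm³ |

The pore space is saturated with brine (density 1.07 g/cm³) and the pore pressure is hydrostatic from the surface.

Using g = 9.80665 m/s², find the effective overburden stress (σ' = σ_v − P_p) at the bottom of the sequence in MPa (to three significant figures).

Overburden (lithostatic) stress σ_v:
limestone: 2532 kg/m³ × 9.80665 m/s² × 4580 m = 1.137×10^8 Pa = 113.7 MPa
siltstone: 2400 kg/m³ × 9.80665 m/s² × 1490 m = 3.507×10^7 Pa = 35.07 MPa
amphibolite: 3060 kg/m³ × 9.80665 m/s² × 1620 m = 4.861×10^7 Pa = 48.61 MPa
Total = 113.7 + 35.07 + 48.61 = 197.41 MPa
Pore pressure P_p = 1070 kg/m³ × 9.80665 m/s² × 7690 m = 8.069×10^7 Pa = 80.69 MPa
Effective stress σ' = σ_v − P_p = 197.4 − 80.69 = 116.71 MPa

117 MPa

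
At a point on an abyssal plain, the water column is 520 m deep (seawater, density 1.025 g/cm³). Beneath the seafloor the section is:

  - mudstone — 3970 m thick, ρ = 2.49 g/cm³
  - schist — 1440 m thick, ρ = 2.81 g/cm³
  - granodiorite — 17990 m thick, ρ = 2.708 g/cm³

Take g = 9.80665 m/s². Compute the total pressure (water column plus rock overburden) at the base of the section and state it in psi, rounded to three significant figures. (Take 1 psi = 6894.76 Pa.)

seawater: 1025 kg/m³ × 9.80665 m/s² × 520 m = 5.227×10^6 Pa = 758.1 psi
mudstone: 2490 kg/m³ × 9.80665 m/s² × 3970 m = 9.694×10^7 Pa = 14060 psi
schist: 2810 kg/m³ × 9.80665 m/s² × 1440 m = 3.968×10^7 Pa = 5755 psi
granodiorite: 2708 kg/m³ × 9.80665 m/s² × 17990 m = 4.777×10^8 Pa = 69292 psi
Total = 758.1 + 14060 + 5755 + 69292 = 89865 psi

89900 psi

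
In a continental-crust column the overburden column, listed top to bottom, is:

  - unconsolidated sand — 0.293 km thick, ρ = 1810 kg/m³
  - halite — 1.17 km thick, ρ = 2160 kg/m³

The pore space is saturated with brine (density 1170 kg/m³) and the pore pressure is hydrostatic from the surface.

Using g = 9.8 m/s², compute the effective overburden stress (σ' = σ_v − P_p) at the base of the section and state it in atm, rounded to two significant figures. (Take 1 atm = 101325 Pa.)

Overburden (lithostatic) stress σ_v:
unconsolidated sand: 1810 kg/m³ × 9.8 m/s² × 293 m = 5.197×10^6 Pa = 5.197 MPa
halite: 2160 kg/m³ × 9.8 m/s² × 1170 m = 2.477×10^7 Pa = 24.77 MPa
Total = 5.197 + 24.77 = 29.964 MPa
Pore pressure P_p = 1170 kg/m³ × 9.8 m/s² × 1463 m = 1.677×10^7 Pa = 16.77 MPa
Effective stress σ' = σ_v − P_p = 29.96 − 16.77 = 13.189 MPa = 130.17 atm

130 atm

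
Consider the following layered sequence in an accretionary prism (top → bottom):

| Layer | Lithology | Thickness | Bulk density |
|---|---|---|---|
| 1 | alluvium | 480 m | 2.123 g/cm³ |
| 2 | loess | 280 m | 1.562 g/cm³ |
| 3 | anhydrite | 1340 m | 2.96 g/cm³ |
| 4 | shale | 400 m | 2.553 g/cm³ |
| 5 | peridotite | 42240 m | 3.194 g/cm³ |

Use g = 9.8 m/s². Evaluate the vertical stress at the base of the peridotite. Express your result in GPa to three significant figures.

1.39 GPa

alluvium: 2123 kg/m³ × 9.8 m/s² × 480 m = 9.987×10^6 Pa = 9.987×10^-3 GPa
loess: 1562 kg/m³ × 9.8 m/s² × 280 m = 4.286×10^6 Pa = 4.286×10^-3 GPa
anhydrite: 2960 kg/m³ × 9.8 m/s² × 1340 m = 3.887×10^7 Pa = 0.03887 GPa
shale: 2553 kg/m³ × 9.8 m/s² × 400 m = 1.001×10^7 Pa = 0.01001 GPa
peridotite: 3194 kg/m³ × 9.8 m/s² × 42240 m = 1.322×10^9 Pa = 1.322 GPa
Total = 9.987×10^-3 + 4.286×10^-3 + 0.03887 + 0.01001 + 1.322 = 1.3853 GPa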